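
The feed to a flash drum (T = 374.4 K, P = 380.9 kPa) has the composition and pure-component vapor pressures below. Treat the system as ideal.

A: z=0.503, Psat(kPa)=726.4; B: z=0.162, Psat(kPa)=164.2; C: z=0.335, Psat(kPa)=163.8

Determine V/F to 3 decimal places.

V/F = 0.335

Raoult's law: Kᵢ = Pᵢˢᵃᵗ/P = Pᵢˢᵃᵗ/380.9.
  K_A = 726.4/380.9 = 1.90706, K_B = 164.2/380.9 = 0.43108, K_C = 163.8/380.9 = 0.43003
Material balance + equilibrium reduce to Σ zᵢ(Kᵢ−1)/(1+V/F(Kᵢ−1)) = 0.
Check two-phase: ΣzᵢKᵢ = 1.173 > 1 and Σzᵢ/Kᵢ = 1.419 > 1, so g(0) = 0.173 > 0 and g(1) = -0.419 < 0.
Iterate (Newton) starting at V/F = 0.56:
  V/F = 0.560: g = -0.1131, g' = -0.530 → V/F = 0.346
  V/F = 0.346: g = -0.0055, g' = -0.490 → V/F = 0.335
Converged at V/F = 0.335.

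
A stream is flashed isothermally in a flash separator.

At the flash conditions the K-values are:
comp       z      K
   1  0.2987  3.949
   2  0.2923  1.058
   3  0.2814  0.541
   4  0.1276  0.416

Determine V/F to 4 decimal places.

V/F = 0.6763

Newton iteration, V/F⁰ = 0.5:
  V/F = 0.5000: g = 0.09957, g' = -0.6118 → V/F = 0.6627
  V/F = 0.6627: g = 0.00728, g' = -0.5368 → V/F = 0.6763
Converged at V/F = 0.6763.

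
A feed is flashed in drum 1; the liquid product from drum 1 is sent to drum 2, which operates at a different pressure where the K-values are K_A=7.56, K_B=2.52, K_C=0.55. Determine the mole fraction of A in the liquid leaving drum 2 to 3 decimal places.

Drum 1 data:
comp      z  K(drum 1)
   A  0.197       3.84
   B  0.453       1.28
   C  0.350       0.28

Drum 1:
Let ψ₁ = V/F and solve Σ zᵢ(Kᵢ−1)/(1+ψ₁(Kᵢ−1)) = 0.
Check two-phase: ΣzᵢKᵢ = 1.434 > 1 and Σzᵢ/Kᵢ = 1.655 > 1, so g(0) = 0.434 > 0 and g(1) = -0.655 < 0.
Iterate (Newton) starting at ψ₁ = 0.45:
  ψ₁ = 0.450: g = -0.0145, g' = -0.731 → ψ₁ = 0.430
Converged at ψ₁ = 0.430.
Drum-1 compositions:
  A: x = 0.089, y = 0.341
  B: x = 0.404, y = 0.518
  C: x = 0.507, y = 0.142
Drum-2 feed = drum-1 liquid: z₂ = (0.0887, 0.4043, 0.5070).
Drum 2:
Material balance + equilibrium reduce to Σ zᵢ(Kᵢ−1)/(1+ψ₂(Kᵢ−1)) = 0.
Feasibility: ΣzᵢKᵢ = 1.968, Σzᵢ/Kᵢ = 1.094 — both > 1, two phases present.
Newton–Raphson from ψ₂ = 0.61:
  ψ₂ = 0.610: g = 0.1207, g' = -0.599 → ψ₂ = 0.811
  ψ₂ = 0.811: g = 0.0078, g' = -0.537 → ψ₂ = 0.826
Converged at ψ₂ = 0.826.
  A: x = 0.014, y = 0.104
  B: x = 0.179, y = 0.452
  C: x = 0.807, y = 0.444

x_A (drum 2) = 0.014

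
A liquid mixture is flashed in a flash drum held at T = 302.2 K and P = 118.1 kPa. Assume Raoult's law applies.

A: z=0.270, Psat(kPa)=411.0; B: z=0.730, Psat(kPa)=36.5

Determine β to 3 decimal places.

β = 0.096

Raoult's law: Kᵢ = Pᵢˢᵃᵗ/P = Pᵢˢᵃᵗ/118.1.
  K_A = 411.0/118.1 = 3.48010, K_B = 36.5/118.1 = 0.30906
Material balance + equilibrium reduce to Σ zᵢ(Kᵢ−1)/(1+β(Kᵢ−1)) = 0.
Check two-phase: ΣzᵢKᵢ = 1.165 > 1 and Σzᵢ/Kᵢ = 2.440 > 1, so g(0) = 0.165 > 0 and g(1) = -1.440 < 0.
Binary case is linear: z₁(K₁−1)(1+β(K₂−1)) + z₂(K₂−1)(1+β(K₁−1)) = 0
⇒ β = [z₁(K₁−1)+z₂(K₂−1)] / [−(K₁−1)(K₂−1)] = 0.1652/1.7136 = 0.096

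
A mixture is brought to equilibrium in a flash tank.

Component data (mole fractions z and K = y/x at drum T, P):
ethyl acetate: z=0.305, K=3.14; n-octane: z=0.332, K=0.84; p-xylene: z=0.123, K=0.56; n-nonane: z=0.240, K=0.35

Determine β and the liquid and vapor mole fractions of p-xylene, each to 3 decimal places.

Iterate (Newton) starting at β = 0.6:
  β = 0.600: g = -0.1023, g' = -0.595 → β = 0.428
  β = 0.428: g = 0.0008, g' = -0.621 → β = 0.429
Converged at β = 0.429.
Compositions from xᵢ = zᵢ/(1+β(Kᵢ−1)), yᵢ = Kᵢxᵢ:
  ethyl acetate: x = 0.159, y = 0.499
  n-octane: x = 0.356, y = 0.299
  p-xylene: x = 0.152, y = 0.085
  n-nonane: x = 0.333, y = 0.117

β = 0.429, x_p-xylene = 0.152, y_p-xylene = 0.085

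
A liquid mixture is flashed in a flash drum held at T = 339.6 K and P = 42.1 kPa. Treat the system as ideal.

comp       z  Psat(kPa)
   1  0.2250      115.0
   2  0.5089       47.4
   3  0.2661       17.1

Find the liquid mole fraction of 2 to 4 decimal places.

Raoult's law: Kᵢ = Pᵢˢᵃᵗ/P = Pᵢˢᵃᵗ/42.1.
  K_1 = 115.0/42.1 = 2.731591, K_2 = 47.4/42.1 = 1.125891, K_3 = 17.1/42.1 = 0.406176
Newton–Raphson from V/F = 0.5:
  V/F = 0.5000: g = 0.04434, g' = -0.3908 → V/F = 0.6135
  V/F = 0.6135: g = -0.00018, g' = -0.3978 → V/F = 0.6130
Converged at V/F = 0.6130.
Compositions from xᵢ = zᵢ/(1+V/F(Kᵢ−1)), yᵢ = Kᵢxᵢ:
  1: x = 0.1091, y = 0.2981
  2: x = 0.4724, y = 0.5319
  3: x = 0.4184, y = 0.1700

x_2 = 0.4724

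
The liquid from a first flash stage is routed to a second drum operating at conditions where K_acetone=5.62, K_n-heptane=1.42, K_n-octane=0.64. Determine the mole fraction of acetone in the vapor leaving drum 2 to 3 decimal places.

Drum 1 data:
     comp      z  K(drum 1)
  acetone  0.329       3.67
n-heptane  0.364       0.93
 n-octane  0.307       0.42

y_acetone (drum 2) = 0.150

Drum 1:
Rachford–Rice: g(ψ₁) = Σ zᵢ(Kᵢ−1)/(1+ψ₁(Kᵢ−1)) = 0.
Check two-phase: ΣzᵢKᵢ = 1.675 > 1 and Σzᵢ/Kᵢ = 1.212 > 1, so g(0) = 0.675 > 0 and g(1) = -0.212 < 0.
Newton iteration, ψ₁⁰ = 0.5:
  ψ₁ = 0.500: g = 0.0990, g' = -0.637 → ψ₁ = 0.655
  ψ₁ = 0.655: g = 0.0055, g' = -0.581 → ψ₁ = 0.665
Converged at ψ₁ = 0.665.
Drum-1 compositions:
  acetone: x = 0.119, y = 0.435
  n-heptane: x = 0.382, y = 0.355
  n-octane: x = 0.500, y = 0.210
Drum-2 feed = drum-1 liquid: z₂ = (0.1186, 0.3818, 0.4997).
Drum 2:
Let ψ₂ = V/F and solve Σ zᵢ(Kᵢ−1)/(1+ψ₂(Kᵢ−1)) = 0.
Check two-phase: ΣzᵢKᵢ = 1.528 > 1 and Σzᵢ/Kᵢ = 1.071 > 1, so g(0) = 0.528 > 0 and g(1) = -0.071 < 0.
Iterate (Newton) starting at ψ₂ = 0.53:
  ψ₂ = 0.530: g = 0.0677, g' = -0.357 → ψ₂ = 0.720
  ψ₂ = 0.720: g = 0.0070, g' = -0.293 → ψ₂ = 0.744
Converged at ψ₂ = 0.744.
  acetone: x = 0.027, y = 0.150
  n-heptane: x = 0.291, y = 0.413
  n-octane: x = 0.682, y = 0.437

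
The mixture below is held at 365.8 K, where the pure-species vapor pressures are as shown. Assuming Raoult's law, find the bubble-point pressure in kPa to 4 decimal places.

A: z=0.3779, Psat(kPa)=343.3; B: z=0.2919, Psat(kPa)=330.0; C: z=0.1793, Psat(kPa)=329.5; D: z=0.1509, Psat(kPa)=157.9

At the bubble point ψ → 0, so ΣzᵢKᵢ = 1 with Kᵢ = Pᵢˢᵃᵗ/P ⇒ P = ΣzᵢPᵢˢᵃᵗ.
P = 0.3779·343.3 + 0.2919·330.0 + 0.1793·329.5 + 0.1509·157.9 = 308.9665 kPa

Pbub = 308.9665 kPa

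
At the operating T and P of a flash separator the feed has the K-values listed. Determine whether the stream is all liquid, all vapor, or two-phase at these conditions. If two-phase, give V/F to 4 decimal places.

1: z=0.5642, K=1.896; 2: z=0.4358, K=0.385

two-phase, V/F = 0.4310

ΣzᵢKᵢ = 1.2375; Σzᵢ/Kᵢ = 1.4295.
Both exceed 1, so a two-phase solution exists.
Binary case is linear: z₁(K₁−1)(1+ψ(K₂−1)) + z₂(K₂−1)(1+ψ(K₁−1)) = 0
⇒ ψ = [z₁(K₁−1)+z₂(K₂−1)] / [−(K₁−1)(K₂−1)] = 0.23751/0.55104 = 0.4310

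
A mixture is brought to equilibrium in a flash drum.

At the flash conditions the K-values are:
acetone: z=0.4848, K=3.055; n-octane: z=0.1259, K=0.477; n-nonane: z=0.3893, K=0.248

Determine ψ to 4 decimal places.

ψ = 0.4401

Let ψ = V/F and solve Σ zᵢ(Kᵢ−1)/(1+ψ(Kᵢ−1)) = 0.
g(0) = ΣzᵢKᵢ − 1 = 0.6377 and g(1) = 1 − Σzᵢ/Kᵢ = -0.9924, so a root lies in (0, 1).
Newton iteration, ψ⁰ = 0.5:
  ψ = 0.5000: g = -0.06694, g' = -1.1266 → ψ = 0.4406
  ψ = 0.4406: g = -0.00050, g' = -1.1144 → ψ = 0.4401
Converged at ψ = 0.4401.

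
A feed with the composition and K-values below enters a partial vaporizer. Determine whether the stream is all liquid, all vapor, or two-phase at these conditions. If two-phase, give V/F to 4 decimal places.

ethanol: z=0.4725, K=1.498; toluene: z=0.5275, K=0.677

two-phase, V/F = 0.4036

ΣzᵢKᵢ = 1.0649; Σzᵢ/Kᵢ = 1.0946.
Both exceed 1, so a two-phase solution exists.
Let ψ = V/F and solve Σ zᵢ(Kᵢ−1)/(1+ψ(Kᵢ−1)) = 0.
Binary case is linear: z₁(K₁−1)(1+ψ(K₂−1)) + z₂(K₂−1)(1+ψ(K₁−1)) = 0
⇒ ψ = [z₁(K₁−1)+z₂(K₂−1)] / [−(K₁−1)(K₂−1)] = 0.06492/0.16085 = 0.4036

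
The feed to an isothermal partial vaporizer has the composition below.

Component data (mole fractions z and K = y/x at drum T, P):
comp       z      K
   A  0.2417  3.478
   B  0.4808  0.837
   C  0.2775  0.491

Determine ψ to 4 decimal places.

Rachford–Rice: g(ψ) = Σ zᵢ(Kᵢ−1)/(1+ψ(Kᵢ−1)) = 0.
Feasibility: ΣzᵢKᵢ = 1.3793, Σzᵢ/Kᵢ = 1.2091 — both > 1, two phases present.
Iterate (Newton) starting at ψ = 0.5:
  ψ = 0.5000: g = -0.00729, g' = -0.4406 → ψ = 0.4835
  ψ = 0.4835: g = 0.00007, g' = -0.4487 → ψ = 0.4836
Converged at ψ = 0.4836.

ψ = 0.4836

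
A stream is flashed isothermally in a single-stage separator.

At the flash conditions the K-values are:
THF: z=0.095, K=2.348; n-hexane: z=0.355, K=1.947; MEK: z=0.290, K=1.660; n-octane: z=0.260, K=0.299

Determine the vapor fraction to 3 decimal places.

Newton iteration, ψ⁰ = 0.56:
  ψ = 0.560: g = 0.1324, g' = -0.606 → ψ = 0.779
  ψ = 0.779: g = -0.0188, g' = -0.821 → ψ = 0.756
  ψ = 0.756: g = -0.0004, g' = -0.784 → ψ = 0.755
Converged at ψ = 0.755.

ψ = 0.755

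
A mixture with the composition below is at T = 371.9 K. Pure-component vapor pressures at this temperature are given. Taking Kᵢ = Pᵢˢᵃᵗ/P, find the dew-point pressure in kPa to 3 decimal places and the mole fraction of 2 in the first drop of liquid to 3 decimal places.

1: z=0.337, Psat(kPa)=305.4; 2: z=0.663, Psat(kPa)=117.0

Pdew = 147.707 kPa, x_2 = 0.837

At the dew point ψ → 1, so Σzᵢ/Kᵢ = 1 with Kᵢ = Pᵢˢᵃᵗ/P ⇒ 1/P = Σzᵢ/Pᵢˢᵃᵗ.
1/P = 0.337/305.4 + 0.663/117.0 = 0.006770 ⇒ P = 147.707 kPa
xᵢ = zᵢP/Pᵢˢᵃᵗ ⇒ x_2 = 0.663·147.707/117.0 = 0.837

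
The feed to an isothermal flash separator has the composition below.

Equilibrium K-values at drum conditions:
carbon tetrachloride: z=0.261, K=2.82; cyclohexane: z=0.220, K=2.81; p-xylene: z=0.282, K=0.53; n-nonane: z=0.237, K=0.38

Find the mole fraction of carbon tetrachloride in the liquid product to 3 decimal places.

x_carbon tetrachloride = 0.125

Newton iteration, ψ⁰ = 0.42:
  ψ = 0.420: g = 0.1316, g' = -0.774 → ψ = 0.590
  ψ = 0.590: g = 0.0064, g' = -0.715 → ψ = 0.599
Converged at ψ = 0.599.
Compositions from xᵢ = zᵢ/(1+ψ(Kᵢ−1)), yᵢ = Kᵢxᵢ:
  carbon tetrachloride: x = 0.125, y = 0.352
  cyclohexane: x = 0.106, y = 0.297
  p-xylene: x = 0.393, y = 0.208
  n-nonane: x = 0.377, y = 0.143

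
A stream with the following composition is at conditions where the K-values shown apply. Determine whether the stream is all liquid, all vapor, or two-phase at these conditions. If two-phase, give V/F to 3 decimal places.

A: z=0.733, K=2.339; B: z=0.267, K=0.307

two-phase, V/F = 0.858

ΣzᵢKᵢ = 1.796; Σzᵢ/Kᵢ = 1.183.
Both exceed 1, so a two-phase solution exists.
Iterate (Newton) starting at ψ = 0.5:
  ψ = 0.500: g = 0.3048, g' = -0.772 → ψ = 0.895
  ψ = 0.895: g = -0.0406, g' = -1.161 → ψ = 0.860
  ψ = 0.860: g = -0.0017, g' = -1.069 → ψ = 0.858
Converged at ψ = 0.858.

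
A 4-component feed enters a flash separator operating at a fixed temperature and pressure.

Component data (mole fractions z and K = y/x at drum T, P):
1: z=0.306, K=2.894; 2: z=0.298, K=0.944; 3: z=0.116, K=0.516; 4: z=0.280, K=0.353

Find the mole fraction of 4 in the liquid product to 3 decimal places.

Rachford–Rice: g(V/F) = Σ zᵢ(Kᵢ−1)/(1+V/F(Kᵢ−1)) = 0.
Check two-phase: ΣzᵢKᵢ = 1.326 > 1 and Σzᵢ/Kᵢ = 1.439 > 1, so g(0) = 0.326 > 0 and g(1) = -0.439 < 0.
Newton–Raphson from V/F = 0.6:
  V/F = 0.600: g = -0.1212, g' = -0.609 → V/F = 0.401
  V/F = 0.401: g = -0.0019, g' = -0.611 → V/F = 0.398
Converged at V/F = 0.398.
Compositions from xᵢ = zᵢ/(1+V/F(Kᵢ−1)), yᵢ = Kᵢxᵢ:
  1: x = 0.175, y = 0.505
  2: x = 0.305, y = 0.288
  3: x = 0.144, y = 0.074
  4: x = 0.377, y = 0.133

x_4 = 0.377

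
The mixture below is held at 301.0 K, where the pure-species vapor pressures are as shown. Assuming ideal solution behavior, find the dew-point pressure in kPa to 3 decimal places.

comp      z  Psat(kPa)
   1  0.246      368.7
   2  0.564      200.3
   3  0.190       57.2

At the dew point ψ → 1, so Σzᵢ/Kᵢ = 1 with Kᵢ = Pᵢˢᵃᵗ/P ⇒ 1/P = Σzᵢ/Pᵢˢᵃᵗ.
1/P = 0.246/368.7 + 0.564/200.3 + 0.190/57.2 = 0.006805 ⇒ P = 146.958 kPa

Pdew = 146.958 kPa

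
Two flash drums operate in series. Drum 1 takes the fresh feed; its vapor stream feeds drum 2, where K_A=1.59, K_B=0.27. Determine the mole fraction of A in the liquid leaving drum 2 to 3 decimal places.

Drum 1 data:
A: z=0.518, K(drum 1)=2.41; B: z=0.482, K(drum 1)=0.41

x_A (drum 2) = 0.553

Drum 1:
Rachford–Rice: g(ψ₁) = Σ zᵢ(Kᵢ−1)/(1+ψ₁(Kᵢ−1)) = 0.
Check two-phase: ΣzᵢKᵢ = 1.446 > 1 and Σzᵢ/Kᵢ = 1.391 > 1, so g(0) = 0.446 > 0 and g(1) = -0.391 < 0.
Iterate (Newton) starting at ψ₁ = 0.35:
  ψ₁ = 0.350: g = 0.1307, g' = -0.728 → ψ₁ = 0.529
  ψ₁ = 0.529: g = 0.0046, g' = -0.692 → ψ₁ = 0.536
Converged at ψ₁ = 0.536.
Drum-1 compositions:
  A: x = 0.295, y = 0.711
  B: x = 0.705, y = 0.289
Drum-2 feed = drum-1 vapor: z₂ = (0.7109, 0.2890).
Drum 2:
Material balance + equilibrium reduce to Σ zᵢ(Kᵢ−1)/(1+ψ₂(Kᵢ−1)) = 0.
Feasibility: ΣzᵢKᵢ = 1.208, Σzᵢ/Kᵢ = 1.518 — both > 1, two phases present.
Newton iteration, ψ₂⁰ = 0.53:
  ψ₂ = 0.530: g = -0.0246, g' = -0.553 → ψ₂ = 0.486
  ψ₂ = 0.486: g = -0.0008, g' = -0.519 → ψ₂ = 0.484
Converged at ψ₂ = 0.484.
  A: x = 0.553, y = 0.879
  B: x = 0.447, y = 0.121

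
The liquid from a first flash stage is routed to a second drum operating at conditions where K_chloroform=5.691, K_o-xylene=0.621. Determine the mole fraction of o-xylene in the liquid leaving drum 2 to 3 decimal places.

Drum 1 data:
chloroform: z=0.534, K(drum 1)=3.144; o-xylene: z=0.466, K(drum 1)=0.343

Drum 1:
Material balance + equilibrium reduce to Σ zᵢ(Kᵢ−1)/(1+ψ₁(Kᵢ−1)) = 0.
Feasibility: ΣzᵢKᵢ = 1.839, Σzᵢ/Kᵢ = 1.528 — both > 1, two phases present.
Binary case is linear: z₁(K₁−1)(1+ψ₁(K₂−1)) + z₂(K₂−1)(1+ψ₁(K₁−1)) = 0
⇒ ψ₁ = [z₁(K₁−1)+z₂(K₂−1)] / [−(K₁−1)(K₂−1)] = 0.8387/1.4086 = 0.595
Drum-1 compositions:
  chloroform: x = 0.235, y = 0.737
  o-xylene: x = 0.765, y = 0.263
Drum-2 feed = drum-1 liquid: z₂ = (0.2346, 0.7654).
Drum 2:
Material balance + equilibrium reduce to Σ zᵢ(Kᵢ−1)/(1+ψ₂(Kᵢ−1)) = 0.
Check two-phase: ΣzᵢKᵢ = 1.810 > 1 and Σzᵢ/Kᵢ = 1.274 > 1, so g(0) = 0.810 > 0 and g(1) = -0.274 < 0.
Binary case is linear: z₁(K₁−1)(1+ψ₂(K₂−1)) + z₂(K₂−1)(1+ψ₂(K₁−1)) = 0
⇒ ψ₂ = [z₁(K₁−1)+z₂(K₂−1)] / [−(K₁−1)(K₂−1)] = 0.8102/1.7779 = 0.456
  chloroform: x = 0.075, y = 0.425
  o-xylene: x = 0.925, y = 0.575

x_o-xylene (drum 2) = 0.925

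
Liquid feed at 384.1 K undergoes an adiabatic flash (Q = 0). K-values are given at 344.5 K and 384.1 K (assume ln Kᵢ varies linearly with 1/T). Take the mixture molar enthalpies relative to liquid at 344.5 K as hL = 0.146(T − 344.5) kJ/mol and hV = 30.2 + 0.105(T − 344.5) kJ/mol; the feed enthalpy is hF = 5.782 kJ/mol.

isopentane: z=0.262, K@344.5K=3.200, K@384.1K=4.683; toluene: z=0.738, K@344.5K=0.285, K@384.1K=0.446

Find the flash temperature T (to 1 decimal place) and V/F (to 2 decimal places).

Adiabatic flash: solve Rachford–Rice at each trial T, then check hF = ψ·hV(T) + (1−ψ)·hL(T).
  T = 344.5 K: K = (3.200, 0.285), RR gives ψ = 0.031, H_out = 0.936 kJ/mol
  T = 384.1 K: K = (4.683, 0.446), RR gives ψ = 0.273, H_out = 13.570 kJ/mol
  T = 364.3 K: K = (3.911, 0.361), RR gives ψ = 0.156, H_out = 7.489 kJ/mol
  T = 354.4 K: K = (3.548, 0.322), RR gives ψ = 0.097, H_out = 4.325 kJ/mol
  T = 359.4 K: K = (3.729, 0.341), RR gives ψ = 0.127, H_out = 5.943 kJ/mol
  T = 356.9 K: K = (3.638, 0.331), RR gives ψ = 0.112, H_out = 5.140 kJ/mol
  T = 358.1 K: K = (3.682, 0.336), RR gives ψ = 0.119, H_out = 5.527 kJ/mol
Linear interpolation between T = 358.1 (H_out = 5.527) and T = 359.4 (H_out = 5.943) on hF = 5.782 gives T ≈ 358.9 K, at which ψ = 0.12.

T = 358.9 K, V/F = 0.12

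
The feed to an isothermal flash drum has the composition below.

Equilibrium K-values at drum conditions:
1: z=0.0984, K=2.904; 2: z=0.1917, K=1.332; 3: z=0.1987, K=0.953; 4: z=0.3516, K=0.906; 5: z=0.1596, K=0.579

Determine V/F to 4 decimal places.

V/F = 0.6412

Newton–Raphson from V/F = 0.61:
  V/F = 0.6100: g = 0.00452, g' = -0.1461 → V/F = 0.6409
  V/F = 0.6409: g = 0.00004, g' = -0.1438 → V/F = 0.6412
Converged at V/F = 0.6412.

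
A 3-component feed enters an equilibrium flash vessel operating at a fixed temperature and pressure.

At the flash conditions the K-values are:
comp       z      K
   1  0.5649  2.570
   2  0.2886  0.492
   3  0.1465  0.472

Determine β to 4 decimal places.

β = 0.8201

Rachford–Rice: g(β) = Σ zᵢ(Kᵢ−1)/(1+β(Kᵢ−1)) = 0.
g(0) = ΣzᵢKᵢ − 1 = 0.6629 and g(1) = 1 − Σzᵢ/Kᵢ = -0.1168, so a root lies in (0, 1).
Newton–Raphson from β = 0.43:
  β = 0.4300: g = 0.24180, g' = -0.6865 → β = 0.7822
  β = 0.7822: g = 0.02300, g' = -0.6041 → β = 0.8203
  β = 0.8203: g = -0.00014, g' = -0.6120 → β = 0.8201
Converged at β = 0.8201.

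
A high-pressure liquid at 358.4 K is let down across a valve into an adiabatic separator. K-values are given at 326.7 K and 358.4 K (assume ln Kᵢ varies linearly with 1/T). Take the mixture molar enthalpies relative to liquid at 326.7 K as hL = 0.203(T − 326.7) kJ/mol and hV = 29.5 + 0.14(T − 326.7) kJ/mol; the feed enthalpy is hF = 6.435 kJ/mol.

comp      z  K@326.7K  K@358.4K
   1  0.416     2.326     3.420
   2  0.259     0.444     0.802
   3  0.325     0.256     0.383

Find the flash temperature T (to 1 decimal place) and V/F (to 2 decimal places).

Adiabatic flash: solve Rachford–Rice at each trial T, then check hF = ψ·hV(T) + (1−ψ)·hL(T).
  T = 326.7 K: K = (2.326, 0.444, 0.256), RR gives ψ = 0.188, H_out = 5.532 kJ/mol
  T = 358.4 K: K = (3.420, 0.802, 0.383), RR gives ψ = 0.647, H_out = 24.222 kJ/mol
  T = 342.5 K: K = (2.844, 0.604, 0.316), RR gives ψ = 0.417, H_out = 15.088 kJ/mol
  T = 334.6 K: K = (2.578, 0.520, 0.285), RR gives ψ = 0.305, H_out = 10.462 kJ/mol
  T = 330.6 K: K = (2.449, 0.480, 0.270), RR gives ψ = 0.247, H_out = 8.021 kJ/mol
  T = 328.6 K: K = (2.385, 0.461, 0.263), RR gives ψ = 0.217, H_out = 6.760 kJ/mol
Linear interpolation between T = 326.7 (H_out = 5.532) and T = 328.6 (H_out = 6.760) on hF = 6.435 gives T ≈ 328.1 K, at which ψ = 0.21.

T = 328.1 K, V/F = 0.21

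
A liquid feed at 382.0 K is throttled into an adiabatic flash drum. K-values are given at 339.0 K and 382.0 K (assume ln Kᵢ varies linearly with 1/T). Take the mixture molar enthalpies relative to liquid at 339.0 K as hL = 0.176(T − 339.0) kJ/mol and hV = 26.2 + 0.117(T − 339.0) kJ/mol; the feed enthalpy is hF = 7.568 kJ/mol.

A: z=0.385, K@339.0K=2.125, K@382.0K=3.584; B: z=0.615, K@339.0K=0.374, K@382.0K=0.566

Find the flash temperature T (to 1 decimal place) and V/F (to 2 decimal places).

T = 348.9 K, V/F = 0.23

Adiabatic flash: solve Rachford–Rice at each trial T, then check hF = ψ·hV(T) + (1−ψ)·hL(T).
  T = 339.0 K: K = (2.125, 0.374), RR gives ψ = 0.068, H_out = 1.791 kJ/mol
  T = 382.0 K: K = (3.584, 0.566), RR gives ψ = 0.649, H_out = 22.928 kJ/mol
  T = 360.5 K: K = (2.803, 0.466), RR gives ψ = 0.380, H_out = 13.249 kJ/mol
  T = 349.8 K: K = (2.453, 0.419), RR gives ψ = 0.239, H_out = 8.018 kJ/mol
  T = 344.4 K: K = (2.285, 0.396), RR gives ψ = 0.159, H_out = 5.072 kJ/mol
  T = 347.1 K: K = (2.368, 0.408), RR gives ψ = 0.200, H_out = 6.579 kJ/mol
  T = 348.5 K: K = (2.412, 0.413), RR gives ψ = 0.221, H_out = 7.333 kJ/mol
Linear interpolation between T = 348.5 (H_out = 7.333) and T = 349.8 (H_out = 8.018) on hF = 7.568 gives T ≈ 348.9 K, at which ψ = 0.23.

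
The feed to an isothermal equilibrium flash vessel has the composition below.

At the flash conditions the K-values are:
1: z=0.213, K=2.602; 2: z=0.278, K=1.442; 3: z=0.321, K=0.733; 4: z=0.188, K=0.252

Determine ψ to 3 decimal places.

Iterate (Newton) starting at ψ = 0.67:
  ψ = 0.670: g = -0.1269, g' = -0.616 → ψ = 0.464
  ψ = 0.464: g = -0.0155, g' = -0.494 → ψ = 0.433
  ψ = 0.433: g = -0.0001, g' = -0.488 → ψ = 0.432
Converged at ψ = 0.432.

ψ = 0.432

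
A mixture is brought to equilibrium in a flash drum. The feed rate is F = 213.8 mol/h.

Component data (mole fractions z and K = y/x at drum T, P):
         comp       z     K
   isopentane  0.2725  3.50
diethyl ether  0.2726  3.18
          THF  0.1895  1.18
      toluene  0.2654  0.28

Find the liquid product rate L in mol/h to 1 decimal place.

L = 38.5 mol/h

Material balance + equilibrium reduce to Σ zᵢ(Kᵢ−1)/(1+β(Kᵢ−1)) = 0.
Feasibility: ΣzᵢKᵢ = 2.1185, Σzᵢ/Kᵢ = 1.2720 — both > 1, two phases present.
Iterate (Newton) starting at β = 0.68:
  β = 0.6800: g = 0.14771, g' = -0.9769 → β = 0.8312
  β = 0.8312: g = -0.01357, g' = -1.2016 → β = 0.8199
  β = 0.8199: g = -0.00016, g' = -1.1743 → β = 0.8198
Converged at β = 0.8198.
Then V = β·F = 0.8198·213.8 = 175.3 mol/h and L = F − V = 38.5 mol/h.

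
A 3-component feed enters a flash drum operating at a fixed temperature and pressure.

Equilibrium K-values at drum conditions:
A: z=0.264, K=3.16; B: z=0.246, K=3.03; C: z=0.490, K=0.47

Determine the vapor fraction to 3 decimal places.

ψ = 0.728

Let ψ = V/F and solve Σ zᵢ(Kᵢ−1)/(1+ψ(Kᵢ−1)) = 0.
Feasibility: ΣzᵢKᵢ = 1.810, Σzᵢ/Kᵢ = 1.207 — both > 1, two phases present.
Newton–Raphson from ψ = 0.54:
  ψ = 0.540: g = 0.1376, g' = -0.763 → ψ = 0.720
  ψ = 0.720: g = 0.0059, g' = -0.716 → ψ = 0.728
Converged at ψ = 0.728.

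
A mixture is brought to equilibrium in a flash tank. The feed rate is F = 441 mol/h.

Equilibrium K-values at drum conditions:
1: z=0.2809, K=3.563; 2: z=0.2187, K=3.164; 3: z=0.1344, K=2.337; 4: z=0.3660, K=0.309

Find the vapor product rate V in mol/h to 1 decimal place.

V = 327.6 mol/h

Rachford–Rice: g(ψ) = Σ zᵢ(Kᵢ−1)/(1+ψ(Kᵢ−1)) = 0.
g(0) = ΣzᵢKᵢ − 1 = 1.1200 and g(1) = 1 − Σzᵢ/Kᵢ = -0.3899, so a root lies in (0, 1).
Newton–Raphson from ψ = 0.54:
  ψ = 0.5400: g = 0.22113, g' = -1.0682 → ψ = 0.7470
  ψ = 0.7470: g = -0.00494, g' = -1.1735 → ψ = 0.7428
Converged at ψ = 0.7428.
Then V = ψ·F = 0.7428·441 = 327.6 mol/h and L = F − V = 113.4 mol/h.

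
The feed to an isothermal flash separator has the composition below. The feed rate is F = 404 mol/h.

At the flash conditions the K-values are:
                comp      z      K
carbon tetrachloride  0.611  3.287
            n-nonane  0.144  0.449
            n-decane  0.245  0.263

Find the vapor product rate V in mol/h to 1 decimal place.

V = 294.9 mol/h

Rachford–Rice: g(V/F) = Σ zᵢ(Kᵢ−1)/(1+V/F(Kᵢ−1)) = 0.
Check two-phase: ΣzᵢKᵢ = 2.137 > 1 and Σzᵢ/Kᵢ = 1.438 > 1, so g(0) = 1.137 > 0 and g(1) = -0.438 < 0.
Newton iteration, V/F⁰ = 0.69:
  V/F = 0.690: g = 0.0466, g' = -1.146 → V/F = 0.731
  V/F = 0.731: g = -0.0009, g' = -1.195 → V/F = 0.730
Converged at V/F = 0.730.
Then V = V/F·F = 0.7299·404 = 294.9 mol/h and L = F − V = 109.1 mol/h.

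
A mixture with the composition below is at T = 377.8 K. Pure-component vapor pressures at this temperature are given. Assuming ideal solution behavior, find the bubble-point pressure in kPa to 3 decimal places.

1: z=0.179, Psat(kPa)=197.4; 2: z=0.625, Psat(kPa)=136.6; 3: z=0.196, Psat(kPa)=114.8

Pbub = 143.210 kPa

At the bubble point ψ → 0, so ΣzᵢKᵢ = 1 with Kᵢ = Pᵢˢᵃᵗ/P ⇒ P = ΣzᵢPᵢˢᵃᵗ.
P = 0.179·197.4 + 0.625·136.6 + 0.196·114.8 = 143.210 kPa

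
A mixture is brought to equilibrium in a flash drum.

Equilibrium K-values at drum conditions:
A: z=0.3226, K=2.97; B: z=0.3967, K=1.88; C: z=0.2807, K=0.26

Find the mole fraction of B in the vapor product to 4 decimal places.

y_B = 0.4493

Material balance + equilibrium reduce to Σ zᵢ(Kᵢ−1)/(1+β(Kᵢ−1)) = 0.
Feasibility: ΣzᵢKᵢ = 1.7769, Σzᵢ/Kᵢ = 1.3992 — both > 1, two phases present.
Iterate (Newton) starting at β = 0.66:
  β = 0.6600: g = 0.09111, g' = -0.9468 → β = 0.7562
  β = 0.7562: g = -0.00680, g' = -1.1053 → β = 0.7501
  β = 0.7501: g = -0.00004, g' = -1.0918 → β = 0.7500
Converged at β = 0.7500.
Compositions from xᵢ = zᵢ/(1+β(Kᵢ−1)), yᵢ = Kᵢxᵢ:
  A: x = 0.1302, y = 0.3867
  B: x = 0.2390, y = 0.4493
  C: x = 0.6308, y = 0.1640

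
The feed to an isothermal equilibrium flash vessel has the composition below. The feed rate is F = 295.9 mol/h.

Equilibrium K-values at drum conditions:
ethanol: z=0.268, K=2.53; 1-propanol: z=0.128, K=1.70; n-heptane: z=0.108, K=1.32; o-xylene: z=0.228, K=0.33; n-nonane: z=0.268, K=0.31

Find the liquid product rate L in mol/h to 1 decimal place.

Rachford–Rice: g(ψ) = Σ zᵢ(Kᵢ−1)/(1+ψ(Kᵢ−1)) = 0.
Feasibility: ΣzᵢKᵢ = 1.197, Σzᵢ/Kᵢ = 1.818 — both > 1, two phases present.
Iterate (Newton) starting at ψ = 0.5:
  ψ = 0.500: g = -0.1836, g' = -0.773 → ψ = 0.263
  ψ = 0.263: g = -0.0111, g' = -0.714 → ψ = 0.247
Converged at ψ = 0.247.
Then V = ψ·F = 0.2471·295.9 = 73.1 mol/h and L = F − V = 222.8 mol/h.

L = 222.8 mol/h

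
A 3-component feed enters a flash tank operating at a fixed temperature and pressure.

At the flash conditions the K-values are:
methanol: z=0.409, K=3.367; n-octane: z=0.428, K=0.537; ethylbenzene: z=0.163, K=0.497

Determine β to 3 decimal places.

β = 0.613

Iterate (Newton) starting at β = 0.5:
  β = 0.500: g = 0.0760, g' = -0.710 → β = 0.607
  β = 0.607: g = 0.0036, g' = -0.649 → β = 0.613
Converged at β = 0.613.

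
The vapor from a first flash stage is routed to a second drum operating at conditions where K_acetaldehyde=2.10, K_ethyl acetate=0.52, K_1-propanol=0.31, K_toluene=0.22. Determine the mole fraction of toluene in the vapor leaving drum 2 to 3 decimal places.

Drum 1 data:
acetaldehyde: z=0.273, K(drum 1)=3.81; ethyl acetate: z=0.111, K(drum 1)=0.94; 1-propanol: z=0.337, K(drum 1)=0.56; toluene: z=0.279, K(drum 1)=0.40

Drum 1:
Let ψ₁ = V/F and solve Σ zᵢ(Kᵢ−1)/(1+ψ₁(Kᵢ−1)) = 0.
g(0) = ΣzᵢKᵢ − 1 = 0.445 and g(1) = 1 − Σzᵢ/Kᵢ = -0.489, so a root lies in (0, 1).
Newton–Raphson from ψ₁ = 0.41:
  ψ₁ = 0.410: g = -0.0533, g' = -0.740 → ψ₁ = 0.338
  ψ₁ = 0.338: g = 0.0025, g' = -0.816 → ψ₁ = 0.341
Converged at ψ₁ = 0.341.
Drum-1 compositions:
  acetaldehyde: x = 0.139, y = 0.531
  ethyl acetate: x = 0.113, y = 0.107
  1-propanol: x = 0.396, y = 0.222
  toluene: x = 0.351, y = 0.140
Drum-2 feed = drum-1 vapor: z₂ = (0.5311, 0.1065, 0.2220, 0.1403).
Drum 2:
Rachford–Rice: g(ψ₂) = Σ zᵢ(Kᵢ−1)/(1+ψ₂(Kᵢ−1)) = 0.
g(0) = ΣzᵢKᵢ − 1 = 0.270 and g(1) = 1 − Σzᵢ/Kᵢ = -0.812, so a root lies in (0, 1).
Newton iteration, ψ₂⁰ = 0.5:
  ψ₂ = 0.500: g = -0.1037, g' = -0.786 → ψ₂ = 0.368
  ψ₂ = 0.368: g = -0.0051, g' = -0.720 → ψ₂ = 0.361
Converged at ψ₂ = 0.361.
  acetaldehyde: x = 0.380, y = 0.798
  ethyl acetate: x = 0.129, y = 0.067
  1-propanol: x = 0.296, y = 0.092
  toluene: x = 0.195, y = 0.043

y_toluene (drum 2) = 0.043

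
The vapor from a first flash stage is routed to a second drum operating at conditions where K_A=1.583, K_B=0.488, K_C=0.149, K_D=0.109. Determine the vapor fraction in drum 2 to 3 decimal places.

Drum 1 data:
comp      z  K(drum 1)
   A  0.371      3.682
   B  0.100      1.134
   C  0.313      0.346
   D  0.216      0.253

Drum 1:
Newton–Raphson from ψ₁ = 0.41:
  ψ₁ = 0.410: g = -0.0257, g' = -1.107 → ψ₁ = 0.387
Converged at ψ₁ = 0.387.
Drum-1 compositions:
  A: x = 0.182, y = 0.670
  B: x = 0.095, y = 0.108
  C: x = 0.419, y = 0.145
  D: x = 0.304, y = 0.077
Drum-2 feed = drum-1 vapor: z₂ = (0.6703, 0.1078, 0.1450, 0.0769).
Drum 2:
Rachford–Rice: g(ψ₂) = Σ zᵢ(Kᵢ−1)/(1+ψ₂(Kᵢ−1)) = 0.
Check two-phase: ΣzᵢKᵢ = 1.144 > 1 and Σzᵢ/Kᵢ = 2.323 > 1, so g(0) = 0.144 > 0 and g(1) = -1.323 < 0.
Newton iteration, ψ₂⁰ = 0.67:
  ψ₂ = 0.670: g = -0.2600, g' = -1.127 → ψ₂ = 0.439
  ψ₂ = 0.439: g = -0.0697, g' = -0.624 → ψ₂ = 0.328
  ψ₂ = 0.328: g = -0.0060, g' = -0.525 → ψ₂ = 0.316
Converged at ψ₂ = 0.316.
  A: x = 0.566, y = 0.896
  B: x = 0.129, y = 0.063
  C: x = 0.198, y = 0.030
  D: x = 0.107, y = 0.012

V/F (drum 2) = 0.316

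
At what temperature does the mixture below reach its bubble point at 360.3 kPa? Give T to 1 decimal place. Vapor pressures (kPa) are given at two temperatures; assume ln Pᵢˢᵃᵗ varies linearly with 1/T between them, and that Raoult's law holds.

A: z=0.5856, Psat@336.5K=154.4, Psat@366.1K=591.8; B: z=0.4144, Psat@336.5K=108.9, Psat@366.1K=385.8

T = 358.0 K

Bubble-point temperature: ΣzᵢPᵢˢᵃᵗ(T) = P. Interpolate ln Pᵢˢᵃᵗ = aᵢ + bᵢ/T.
  T = 336.5 K: ΣzᵢPᵢˢᵃᵗ = 135.54 kPa
  T = 366.1 K: ΣzᵢPᵢˢᵃᵗ = 506.43 kPa
  T = 351.3 K: ΣzᵢPᵢˢᵃᵗ = 269.33 kPa
  T = 358.7 K: ΣzᵢPᵢˢᵃᵗ = 371.72 kPa
  T = 355.0 K: ΣzᵢPᵢˢᵃᵗ = 316.94 kPa
  T = 356.9 K: ΣzᵢPᵢˢᵃᵗ = 344.12 kPa
Interpolating between 356.9 K and 358.7 K gives T ≈ 358.0 K.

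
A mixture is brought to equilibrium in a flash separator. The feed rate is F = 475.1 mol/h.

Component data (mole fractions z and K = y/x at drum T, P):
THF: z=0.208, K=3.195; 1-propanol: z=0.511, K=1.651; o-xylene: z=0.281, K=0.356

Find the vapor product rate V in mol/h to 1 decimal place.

Let ψ = V/F and solve Σ zᵢ(Kᵢ−1)/(1+ψ(Kᵢ−1)) = 0.
Feasibility: ΣzᵢKᵢ = 1.608, Σzᵢ/Kᵢ = 1.164 — both > 1, two phases present.
Newton–Raphson from ψ = 0.45:
  ψ = 0.450: g = 0.2322, g' = -0.614 → ψ = 0.828
  ψ = 0.828: g = -0.0095, g' = -0.753 → ψ = 0.815
Converged at ψ = 0.815.
Then V = ψ·F = 0.8153·475.1 = 387.3 mol/h and L = F − V = 87.8 mol/h.

V = 387.3 mol/h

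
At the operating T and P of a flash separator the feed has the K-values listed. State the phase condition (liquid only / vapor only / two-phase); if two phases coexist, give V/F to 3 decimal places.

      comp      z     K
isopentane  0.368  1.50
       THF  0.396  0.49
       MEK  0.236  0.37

ΣzᵢKᵢ = 0.833; Σzᵢ/Kᵢ = 1.691.
Since ΣzᵢKᵢ < 1 the mixture is below its bubble point — single liquid phase.

liquid only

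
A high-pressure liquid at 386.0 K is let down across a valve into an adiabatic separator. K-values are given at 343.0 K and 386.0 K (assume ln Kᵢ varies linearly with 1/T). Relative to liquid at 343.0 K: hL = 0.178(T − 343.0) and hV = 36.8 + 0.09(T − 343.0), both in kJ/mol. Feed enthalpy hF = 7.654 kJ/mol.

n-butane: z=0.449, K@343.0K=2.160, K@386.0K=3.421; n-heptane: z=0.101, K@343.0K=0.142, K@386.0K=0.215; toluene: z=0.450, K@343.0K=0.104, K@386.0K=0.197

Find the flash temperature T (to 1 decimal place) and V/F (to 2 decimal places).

T = 355.6 K, V/F = 0.15

Adiabatic flash: solve Rachford–Rice at each trial T, then check hF = ψ·hV(T) + (1−ψ)·hL(T).
  T = 343.0 K: K = (2.160, 0.142, 0.104), RR gives ψ = 0.030, H_out = 1.105 kJ/mol
  T = 386.0 K: K = (3.421, 0.215, 0.197), RR gives ψ = 0.334, H_out = 18.676 kJ/mol
  T = 364.5 K: K = (2.755, 0.177, 0.146), RR gives ψ = 0.215, H_out = 11.342 kJ/mol
  T = 353.8 K: K = (2.450, 0.159, 0.124), RR gives ψ = 0.136, H_out = 6.809 kJ/mol
  T = 359.1 K: K = (2.599, 0.168, 0.134), RR gives ψ = 0.178, H_out = 9.159 kJ/mol
  T = 356.5 K: K = (2.525, 0.164, 0.129), RR gives ψ = 0.158, H_out = 8.035 kJ/mol
  T = 355.1 K: K = (2.486, 0.161, 0.126), RR gives ψ = 0.147, H_out = 7.407 kJ/mol
  T = 355.8 K: K = (2.506, 0.162, 0.128), RR gives ψ = 0.153, H_out = 7.723 kJ/mol
Linear interpolation between T = 355.1 (H_out = 7.407) and T = 355.8 (H_out = 7.723) on hF = 7.654 gives T ≈ 355.6 K, at which ψ = 0.15.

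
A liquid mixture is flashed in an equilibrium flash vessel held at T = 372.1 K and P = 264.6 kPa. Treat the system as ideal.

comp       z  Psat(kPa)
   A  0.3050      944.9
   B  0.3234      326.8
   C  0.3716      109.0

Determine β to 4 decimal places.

β = 0.6591

Raoult's law: Kᵢ = Pᵢˢᵃᵗ/P = Pᵢˢᵃᵗ/264.6.
  K_A = 944.9/264.6 = 3.571051, K_B = 326.8/264.6 = 1.235072, K_C = 109.0/264.6 = 0.411943
Iterate (Newton) starting at β = 0.5:
  β = 0.5000: g = 0.10160, g' = -0.6581 → β = 0.6544
  β = 0.6544: g = 0.00301, g' = -0.6332 → β = 0.6591
Converged at β = 0.6591.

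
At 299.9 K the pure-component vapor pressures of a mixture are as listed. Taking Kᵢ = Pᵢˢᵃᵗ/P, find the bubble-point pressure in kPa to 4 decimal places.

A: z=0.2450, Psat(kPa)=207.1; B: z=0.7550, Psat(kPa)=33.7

Pbub = 76.1830 kPa

At the bubble point ψ → 0, so ΣzᵢKᵢ = 1 with Kᵢ = Pᵢˢᵃᵗ/P ⇒ P = ΣzᵢPᵢˢᵃᵗ.
P = 0.2450·207.1 + 0.7550·33.7 = 76.1830 kPa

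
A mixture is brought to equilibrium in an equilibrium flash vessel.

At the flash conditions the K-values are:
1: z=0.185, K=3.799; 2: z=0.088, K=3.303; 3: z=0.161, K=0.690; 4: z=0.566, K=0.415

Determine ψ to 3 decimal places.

Let ψ = V/F and solve Σ zᵢ(Kᵢ−1)/(1+ψ(Kᵢ−1)) = 0.
g(0) = ΣzᵢKᵢ − 1 = 0.339 and g(1) = 1 − Σzᵢ/Kᵢ = -0.673, so a root lies in (0, 1).
Newton–Raphson from ψ = 0.5:
  ψ = 0.500: g = -0.2171, g' = -0.761 → ψ = 0.215
  ψ = 0.215: g = 0.0268, g' = -1.045 → ψ = 0.240
  ψ = 0.240: g = 0.0007, g' = -0.992 → ψ = 0.241
Converged at ψ = 0.241.

ψ = 0.241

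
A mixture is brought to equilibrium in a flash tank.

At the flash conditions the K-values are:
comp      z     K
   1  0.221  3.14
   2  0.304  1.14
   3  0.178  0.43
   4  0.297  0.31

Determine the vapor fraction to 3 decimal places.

ψ = 0.227

Material balance + equilibrium reduce to Σ zᵢ(Kᵢ−1)/(1+ψ(Kᵢ−1)) = 0.
Check two-phase: ΣzᵢKᵢ = 1.209 > 1 and Σzᵢ/Kᵢ = 1.709 > 1, so g(0) = 0.209 > 0 and g(1) = -0.709 < 0.
Newton iteration, ψ⁰ = 0.5:
  ψ = 0.500: g = -0.1865, g' = -0.684 → ψ = 0.227
Converged at ψ = 0.227.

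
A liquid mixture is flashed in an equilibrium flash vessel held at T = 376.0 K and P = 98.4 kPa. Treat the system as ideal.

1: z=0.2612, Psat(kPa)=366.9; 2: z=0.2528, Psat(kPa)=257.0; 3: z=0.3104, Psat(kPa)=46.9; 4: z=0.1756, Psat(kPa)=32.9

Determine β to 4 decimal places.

β = 0.6544

Raoult's law: Kᵢ = Pᵢˢᵃᵗ/P = Pᵢˢᵃᵗ/98.4.
  K_1 = 366.9/98.4 = 3.728659, K_2 = 257.0/98.4 = 2.611789, K_3 = 46.9/98.4 = 0.476626, K_4 = 32.9/98.4 = 0.334350
Newton–Raphson from β = 0.44:
  β = 0.4400: g = 0.18591, g' = -0.9255 → β = 0.6409
  β = 0.6409: g = 0.01143, g' = -0.8455 → β = 0.6544
Converged at β = 0.6544.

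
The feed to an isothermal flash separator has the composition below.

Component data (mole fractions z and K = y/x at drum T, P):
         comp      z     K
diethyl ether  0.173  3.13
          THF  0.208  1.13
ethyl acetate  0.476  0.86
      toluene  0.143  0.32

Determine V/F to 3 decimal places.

Material balance + equilibrium reduce to Σ zᵢ(Kᵢ−1)/(1+V/F(Kᵢ−1)) = 0.
Check two-phase: ΣzᵢKᵢ = 1.232 > 1 and Σzᵢ/Kᵢ = 1.240 > 1, so g(0) = 0.232 > 0 and g(1) = -0.240 < 0.
Iterate (Newton) starting at V/F = 0.44:
  V/F = 0.440: g = 0.0060, g' = -0.358 → V/F = 0.457
Converged at V/F = 0.457.

V/F = 0.457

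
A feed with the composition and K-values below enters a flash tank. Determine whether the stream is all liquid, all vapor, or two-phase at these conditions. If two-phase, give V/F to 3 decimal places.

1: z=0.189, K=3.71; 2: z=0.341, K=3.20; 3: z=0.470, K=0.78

all vapor

ΣzᵢKᵢ = 2.159; Σzᵢ/Kᵢ = 0.760.
Since Σzᵢ/Kᵢ < 1 the mixture is above its dew point — single vapor phase.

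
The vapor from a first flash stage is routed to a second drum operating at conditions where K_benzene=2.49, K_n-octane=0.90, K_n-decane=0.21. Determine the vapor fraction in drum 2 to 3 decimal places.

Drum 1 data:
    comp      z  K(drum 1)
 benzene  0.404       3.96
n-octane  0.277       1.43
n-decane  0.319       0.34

V/F (drum 2) = 0.599

Drum 1:
Material balance + equilibrium reduce to Σ zᵢ(Kᵢ−1)/(1+ψ₁(Kᵢ−1)) = 0.
g(0) = ΣzᵢKᵢ − 1 = 1.104 and g(1) = 1 − Σzᵢ/Kᵢ = -0.234, so a root lies in (0, 1).
Iterate (Newton) starting at ψ₁ = 0.5:
  ψ₁ = 0.500: g = 0.2660, g' = -0.920 → ψ₁ = 0.789
  ψ₁ = 0.789: g = 0.0080, g' = -0.952 → ψ₁ = 0.798
Converged at ψ₁ = 0.798.
Drum-1 compositions:
  benzene: x = 0.120, y = 0.476
  n-octane: x = 0.206, y = 0.295
  n-decane: x = 0.674, y = 0.229
Drum-2 feed = drum-1 vapor: z₂ = (0.4760, 0.2950, 0.2290).
Drum 2:
Rachford–Rice: g(ψ₂) = Σ zᵢ(Kᵢ−1)/(1+ψ₂(Kᵢ−1)) = 0.
g(0) = ΣzᵢKᵢ − 1 = 0.499 and g(1) = 1 − Σzᵢ/Kᵢ = -0.609, so a root lies in (0, 1).
Newton iteration, ψ₂⁰ = 0.5:
  ψ₂ = 0.500: g = 0.0764, g' = -0.741 → ψ₂ = 0.603
  ψ₂ = 0.603: g = -0.0034, g' = -0.818 → ψ₂ = 0.599
Converged at ψ₂ = 0.599.
  benzene: x = 0.252, y = 0.626
  n-octane: x = 0.314, y = 0.282
  n-decane: x = 0.435, y = 0.091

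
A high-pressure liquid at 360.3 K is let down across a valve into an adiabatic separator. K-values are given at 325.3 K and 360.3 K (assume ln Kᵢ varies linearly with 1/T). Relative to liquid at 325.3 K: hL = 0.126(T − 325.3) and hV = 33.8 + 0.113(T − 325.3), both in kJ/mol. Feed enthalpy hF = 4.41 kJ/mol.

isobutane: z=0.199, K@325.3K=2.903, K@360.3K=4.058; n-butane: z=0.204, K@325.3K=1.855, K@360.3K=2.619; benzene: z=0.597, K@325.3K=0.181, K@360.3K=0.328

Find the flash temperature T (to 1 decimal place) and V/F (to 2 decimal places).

T = 331.4 K, V/F = 0.11

Adiabatic flash: solve Rachford–Rice at each trial T, then check hF = ψ·hV(T) + (1−ψ)·hL(T).
  T = 325.3 K: K = (2.903, 1.855, 0.181), RR gives ψ = 0.053, H_out = 1.784 kJ/mol
  T = 360.3 K: K = (4.058, 2.619, 0.328), RR gives ψ = 0.332, H_out = 15.492 kJ/mol
  T = 342.8 K: K = (3.462, 2.224, 0.247), RR gives ψ = 0.200, H_out = 8.916 kJ/mol
  T = 334.1 K: K = (3.179, 2.037, 0.213), RR gives ψ = 0.131, H_out = 5.506 kJ/mol
  T = 329.7 K: K = (3.040, 1.945, 0.196), RR gives ψ = 0.093, H_out = 3.689 kJ/mol
  T = 331.9 K: K = (3.109, 1.991, 0.204), RR gives ψ = 0.112, H_out = 4.608 kJ/mol
Linear interpolation between T = 329.7 (H_out = 3.689) and T = 331.9 (H_out = 4.608) on hF = 4.41 gives T ≈ 331.4 K, at which ψ = 0.11.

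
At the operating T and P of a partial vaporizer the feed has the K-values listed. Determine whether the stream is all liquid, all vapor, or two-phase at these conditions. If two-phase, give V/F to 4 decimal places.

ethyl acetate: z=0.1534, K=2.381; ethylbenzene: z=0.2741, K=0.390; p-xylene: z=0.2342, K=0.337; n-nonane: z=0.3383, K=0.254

ΣzᵢKᵢ = 0.6370; Σzᵢ/Kᵢ = 2.7941.
Since ΣzᵢKᵢ < 1 the mixture is below its bubble point — single liquid phase.

all liquid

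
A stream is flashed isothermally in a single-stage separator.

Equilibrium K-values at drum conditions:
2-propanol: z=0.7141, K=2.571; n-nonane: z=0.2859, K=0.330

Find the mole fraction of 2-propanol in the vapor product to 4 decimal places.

Rachford–Rice: g(ψ) = Σ zᵢ(Kᵢ−1)/(1+ψ(Kᵢ−1)) = 0.
g(0) = ΣzᵢKᵢ − 1 = 0.9303 and g(1) = 1 − Σzᵢ/Kᵢ = -0.1441, so a root lies in (0, 1).
Binary case is linear: z₁(K₁−1)(1+ψ(K₂−1)) + z₂(K₂−1)(1+ψ(K₁−1)) = 0
⇒ ψ = [z₁(K₁−1)+z₂(K₂−1)] / [−(K₁−1)(K₂−1)] = 0.93030/1.05257 = 0.8838
Compositions from xᵢ = zᵢ/(1+ψ(Kᵢ−1)), yᵢ = Kᵢxᵢ:
  2-propanol: x = 0.2990, y = 0.7687
  n-nonane: x = 0.7010, y = 0.2313

y_2-propanol = 0.7687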